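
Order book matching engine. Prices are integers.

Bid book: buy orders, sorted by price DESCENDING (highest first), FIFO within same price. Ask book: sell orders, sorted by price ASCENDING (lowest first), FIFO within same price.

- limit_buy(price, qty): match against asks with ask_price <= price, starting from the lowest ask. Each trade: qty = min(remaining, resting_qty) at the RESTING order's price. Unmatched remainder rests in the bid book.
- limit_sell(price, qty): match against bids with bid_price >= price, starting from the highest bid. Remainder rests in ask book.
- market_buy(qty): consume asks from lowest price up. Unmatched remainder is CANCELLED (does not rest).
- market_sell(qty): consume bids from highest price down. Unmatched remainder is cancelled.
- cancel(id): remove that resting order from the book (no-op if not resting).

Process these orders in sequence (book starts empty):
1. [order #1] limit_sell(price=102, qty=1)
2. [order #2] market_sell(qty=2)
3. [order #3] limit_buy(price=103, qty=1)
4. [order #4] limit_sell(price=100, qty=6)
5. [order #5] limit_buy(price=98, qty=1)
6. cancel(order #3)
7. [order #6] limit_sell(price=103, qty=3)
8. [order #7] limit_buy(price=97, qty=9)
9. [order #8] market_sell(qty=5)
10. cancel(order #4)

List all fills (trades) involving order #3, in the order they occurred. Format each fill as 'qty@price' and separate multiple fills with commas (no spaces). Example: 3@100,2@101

Answer: 1@102

Derivation:
After op 1 [order #1] limit_sell(price=102, qty=1): fills=none; bids=[-] asks=[#1:1@102]
After op 2 [order #2] market_sell(qty=2): fills=none; bids=[-] asks=[#1:1@102]
After op 3 [order #3] limit_buy(price=103, qty=1): fills=#3x#1:1@102; bids=[-] asks=[-]
After op 4 [order #4] limit_sell(price=100, qty=6): fills=none; bids=[-] asks=[#4:6@100]
After op 5 [order #5] limit_buy(price=98, qty=1): fills=none; bids=[#5:1@98] asks=[#4:6@100]
After op 6 cancel(order #3): fills=none; bids=[#5:1@98] asks=[#4:6@100]
After op 7 [order #6] limit_sell(price=103, qty=3): fills=none; bids=[#5:1@98] asks=[#4:6@100 #6:3@103]
After op 8 [order #7] limit_buy(price=97, qty=9): fills=none; bids=[#5:1@98 #7:9@97] asks=[#4:6@100 #6:3@103]
After op 9 [order #8] market_sell(qty=5): fills=#5x#8:1@98 #7x#8:4@97; bids=[#7:5@97] asks=[#4:6@100 #6:3@103]
After op 10 cancel(order #4): fills=none; bids=[#7:5@97] asks=[#6:3@103]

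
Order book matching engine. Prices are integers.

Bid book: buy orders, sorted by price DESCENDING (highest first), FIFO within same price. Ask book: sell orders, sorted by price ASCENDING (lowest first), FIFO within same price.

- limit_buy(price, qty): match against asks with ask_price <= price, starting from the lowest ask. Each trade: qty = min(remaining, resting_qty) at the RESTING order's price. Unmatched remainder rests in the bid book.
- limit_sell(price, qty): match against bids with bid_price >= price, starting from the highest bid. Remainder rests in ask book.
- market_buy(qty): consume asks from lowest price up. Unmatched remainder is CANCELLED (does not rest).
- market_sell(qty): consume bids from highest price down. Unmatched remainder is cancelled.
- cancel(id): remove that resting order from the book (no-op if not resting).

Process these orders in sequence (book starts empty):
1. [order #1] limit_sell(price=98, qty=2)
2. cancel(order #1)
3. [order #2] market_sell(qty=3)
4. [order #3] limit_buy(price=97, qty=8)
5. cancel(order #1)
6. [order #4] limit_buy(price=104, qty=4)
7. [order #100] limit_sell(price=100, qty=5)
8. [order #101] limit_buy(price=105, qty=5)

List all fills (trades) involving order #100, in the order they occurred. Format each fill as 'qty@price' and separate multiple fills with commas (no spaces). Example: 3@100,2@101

Answer: 4@104,1@100

Derivation:
After op 1 [order #1] limit_sell(price=98, qty=2): fills=none; bids=[-] asks=[#1:2@98]
After op 2 cancel(order #1): fills=none; bids=[-] asks=[-]
After op 3 [order #2] market_sell(qty=3): fills=none; bids=[-] asks=[-]
After op 4 [order #3] limit_buy(price=97, qty=8): fills=none; bids=[#3:8@97] asks=[-]
After op 5 cancel(order #1): fills=none; bids=[#3:8@97] asks=[-]
After op 6 [order #4] limit_buy(price=104, qty=4): fills=none; bids=[#4:4@104 #3:8@97] asks=[-]
After op 7 [order #100] limit_sell(price=100, qty=5): fills=#4x#100:4@104; bids=[#3:8@97] asks=[#100:1@100]
After op 8 [order #101] limit_buy(price=105, qty=5): fills=#101x#100:1@100; bids=[#101:4@105 #3:8@97] asks=[-]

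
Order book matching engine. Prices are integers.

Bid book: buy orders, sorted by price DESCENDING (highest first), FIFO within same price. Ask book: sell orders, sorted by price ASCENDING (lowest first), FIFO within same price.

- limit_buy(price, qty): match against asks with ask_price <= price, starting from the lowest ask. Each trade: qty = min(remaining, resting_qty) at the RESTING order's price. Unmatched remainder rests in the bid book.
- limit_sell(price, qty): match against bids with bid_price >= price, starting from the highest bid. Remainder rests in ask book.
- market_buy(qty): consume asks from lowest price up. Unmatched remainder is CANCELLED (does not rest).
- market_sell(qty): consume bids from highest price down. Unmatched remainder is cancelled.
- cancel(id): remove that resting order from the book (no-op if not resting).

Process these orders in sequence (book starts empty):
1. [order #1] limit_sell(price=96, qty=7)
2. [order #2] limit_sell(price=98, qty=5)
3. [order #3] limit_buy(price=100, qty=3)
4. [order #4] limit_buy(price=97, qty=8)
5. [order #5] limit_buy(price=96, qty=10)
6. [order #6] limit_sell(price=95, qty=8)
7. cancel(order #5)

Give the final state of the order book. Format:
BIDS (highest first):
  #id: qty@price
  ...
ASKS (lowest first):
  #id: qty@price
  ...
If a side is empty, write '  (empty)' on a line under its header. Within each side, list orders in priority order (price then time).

Answer: BIDS (highest first):
  (empty)
ASKS (lowest first):
  #2: 5@98

Derivation:
After op 1 [order #1] limit_sell(price=96, qty=7): fills=none; bids=[-] asks=[#1:7@96]
After op 2 [order #2] limit_sell(price=98, qty=5): fills=none; bids=[-] asks=[#1:7@96 #2:5@98]
After op 3 [order #3] limit_buy(price=100, qty=3): fills=#3x#1:3@96; bids=[-] asks=[#1:4@96 #2:5@98]
After op 4 [order #4] limit_buy(price=97, qty=8): fills=#4x#1:4@96; bids=[#4:4@97] asks=[#2:5@98]
After op 5 [order #5] limit_buy(price=96, qty=10): fills=none; bids=[#4:4@97 #5:10@96] asks=[#2:5@98]
After op 6 [order #6] limit_sell(price=95, qty=8): fills=#4x#6:4@97 #5x#6:4@96; bids=[#5:6@96] asks=[#2:5@98]
After op 7 cancel(order #5): fills=none; bids=[-] asks=[#2:5@98]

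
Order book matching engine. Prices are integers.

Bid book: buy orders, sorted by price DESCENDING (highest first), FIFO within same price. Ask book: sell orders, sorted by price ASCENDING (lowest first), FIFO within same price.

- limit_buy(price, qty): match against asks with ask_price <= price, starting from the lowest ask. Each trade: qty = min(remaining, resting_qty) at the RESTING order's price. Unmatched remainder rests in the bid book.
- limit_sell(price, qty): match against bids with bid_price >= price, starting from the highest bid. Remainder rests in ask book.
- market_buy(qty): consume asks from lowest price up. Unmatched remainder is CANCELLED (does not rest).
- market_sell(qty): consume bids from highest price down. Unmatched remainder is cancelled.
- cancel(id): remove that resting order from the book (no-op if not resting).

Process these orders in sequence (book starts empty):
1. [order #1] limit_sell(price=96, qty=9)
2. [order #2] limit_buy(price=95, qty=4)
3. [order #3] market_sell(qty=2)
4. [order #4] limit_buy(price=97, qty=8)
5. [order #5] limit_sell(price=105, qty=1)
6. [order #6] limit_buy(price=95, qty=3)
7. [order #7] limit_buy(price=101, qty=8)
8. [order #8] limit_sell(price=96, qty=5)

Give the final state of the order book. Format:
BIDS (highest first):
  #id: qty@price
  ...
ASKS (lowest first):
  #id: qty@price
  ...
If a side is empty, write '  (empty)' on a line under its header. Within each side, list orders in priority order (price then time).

Answer: BIDS (highest first):
  #7: 2@101
  #2: 2@95
  #6: 3@95
ASKS (lowest first):
  #5: 1@105

Derivation:
After op 1 [order #1] limit_sell(price=96, qty=9): fills=none; bids=[-] asks=[#1:9@96]
After op 2 [order #2] limit_buy(price=95, qty=4): fills=none; bids=[#2:4@95] asks=[#1:9@96]
After op 3 [order #3] market_sell(qty=2): fills=#2x#3:2@95; bids=[#2:2@95] asks=[#1:9@96]
After op 4 [order #4] limit_buy(price=97, qty=8): fills=#4x#1:8@96; bids=[#2:2@95] asks=[#1:1@96]
After op 5 [order #5] limit_sell(price=105, qty=1): fills=none; bids=[#2:2@95] asks=[#1:1@96 #5:1@105]
After op 6 [order #6] limit_buy(price=95, qty=3): fills=none; bids=[#2:2@95 #6:3@95] asks=[#1:1@96 #5:1@105]
After op 7 [order #7] limit_buy(price=101, qty=8): fills=#7x#1:1@96; bids=[#7:7@101 #2:2@95 #6:3@95] asks=[#5:1@105]
After op 8 [order #8] limit_sell(price=96, qty=5): fills=#7x#8:5@101; bids=[#7:2@101 #2:2@95 #6:3@95] asks=[#5:1@105]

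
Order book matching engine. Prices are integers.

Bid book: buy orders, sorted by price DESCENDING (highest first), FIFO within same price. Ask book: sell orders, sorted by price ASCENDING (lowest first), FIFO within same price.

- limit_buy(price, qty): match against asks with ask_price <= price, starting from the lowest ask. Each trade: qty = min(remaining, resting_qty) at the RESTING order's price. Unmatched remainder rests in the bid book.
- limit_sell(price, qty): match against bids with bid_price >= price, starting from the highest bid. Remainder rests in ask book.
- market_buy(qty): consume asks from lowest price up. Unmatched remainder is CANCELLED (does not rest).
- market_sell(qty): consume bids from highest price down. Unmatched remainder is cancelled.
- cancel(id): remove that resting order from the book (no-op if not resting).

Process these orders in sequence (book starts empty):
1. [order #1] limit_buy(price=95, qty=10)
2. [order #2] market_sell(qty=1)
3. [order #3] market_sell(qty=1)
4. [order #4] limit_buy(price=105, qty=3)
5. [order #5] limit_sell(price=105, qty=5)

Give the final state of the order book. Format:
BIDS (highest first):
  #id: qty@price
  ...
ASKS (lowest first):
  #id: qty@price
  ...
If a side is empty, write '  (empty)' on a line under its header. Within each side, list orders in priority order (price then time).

After op 1 [order #1] limit_buy(price=95, qty=10): fills=none; bids=[#1:10@95] asks=[-]
After op 2 [order #2] market_sell(qty=1): fills=#1x#2:1@95; bids=[#1:9@95] asks=[-]
After op 3 [order #3] market_sell(qty=1): fills=#1x#3:1@95; bids=[#1:8@95] asks=[-]
After op 4 [order #4] limit_buy(price=105, qty=3): fills=none; bids=[#4:3@105 #1:8@95] asks=[-]
After op 5 [order #5] limit_sell(price=105, qty=5): fills=#4x#5:3@105; bids=[#1:8@95] asks=[#5:2@105]

Answer: BIDS (highest first):
  #1: 8@95
ASKS (lowest first):
  #5: 2@105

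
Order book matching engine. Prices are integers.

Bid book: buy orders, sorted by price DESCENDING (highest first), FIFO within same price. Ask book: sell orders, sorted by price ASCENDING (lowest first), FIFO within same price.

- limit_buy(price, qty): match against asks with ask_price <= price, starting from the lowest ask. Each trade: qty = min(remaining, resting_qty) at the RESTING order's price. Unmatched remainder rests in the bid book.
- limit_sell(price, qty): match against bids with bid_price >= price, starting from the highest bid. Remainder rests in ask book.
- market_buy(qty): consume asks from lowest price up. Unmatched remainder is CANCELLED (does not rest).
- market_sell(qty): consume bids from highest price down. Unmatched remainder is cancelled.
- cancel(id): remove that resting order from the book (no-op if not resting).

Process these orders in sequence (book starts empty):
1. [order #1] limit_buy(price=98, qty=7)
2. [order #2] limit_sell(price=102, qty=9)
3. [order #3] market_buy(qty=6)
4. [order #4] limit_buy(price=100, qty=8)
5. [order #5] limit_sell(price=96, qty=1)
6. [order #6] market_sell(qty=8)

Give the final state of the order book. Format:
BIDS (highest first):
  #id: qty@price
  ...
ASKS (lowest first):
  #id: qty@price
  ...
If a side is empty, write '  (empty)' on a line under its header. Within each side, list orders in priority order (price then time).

Answer: BIDS (highest first):
  #1: 6@98
ASKS (lowest first):
  #2: 3@102

Derivation:
After op 1 [order #1] limit_buy(price=98, qty=7): fills=none; bids=[#1:7@98] asks=[-]
After op 2 [order #2] limit_sell(price=102, qty=9): fills=none; bids=[#1:7@98] asks=[#2:9@102]
After op 3 [order #3] market_buy(qty=6): fills=#3x#2:6@102; bids=[#1:7@98] asks=[#2:3@102]
After op 4 [order #4] limit_buy(price=100, qty=8): fills=none; bids=[#4:8@100 #1:7@98] asks=[#2:3@102]
After op 5 [order #5] limit_sell(price=96, qty=1): fills=#4x#5:1@100; bids=[#4:7@100 #1:7@98] asks=[#2:3@102]
After op 6 [order #6] market_sell(qty=8): fills=#4x#6:7@100 #1x#6:1@98; bids=[#1:6@98] asks=[#2:3@102]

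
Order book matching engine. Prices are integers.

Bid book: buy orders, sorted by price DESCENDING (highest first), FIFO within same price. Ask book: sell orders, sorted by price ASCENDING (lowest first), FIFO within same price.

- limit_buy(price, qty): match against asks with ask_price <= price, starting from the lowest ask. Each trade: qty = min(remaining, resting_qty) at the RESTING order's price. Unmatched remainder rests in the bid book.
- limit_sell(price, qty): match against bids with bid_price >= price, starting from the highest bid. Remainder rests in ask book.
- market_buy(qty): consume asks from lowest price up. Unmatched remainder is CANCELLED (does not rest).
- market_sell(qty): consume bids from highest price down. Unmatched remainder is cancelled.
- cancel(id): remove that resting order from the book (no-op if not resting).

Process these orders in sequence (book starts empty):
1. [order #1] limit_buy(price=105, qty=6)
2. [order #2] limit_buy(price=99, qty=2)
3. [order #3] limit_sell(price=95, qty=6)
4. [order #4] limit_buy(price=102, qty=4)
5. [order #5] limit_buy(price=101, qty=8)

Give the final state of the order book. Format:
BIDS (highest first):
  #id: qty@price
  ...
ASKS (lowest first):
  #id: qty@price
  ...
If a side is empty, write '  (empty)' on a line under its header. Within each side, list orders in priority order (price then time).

Answer: BIDS (highest first):
  #4: 4@102
  #5: 8@101
  #2: 2@99
ASKS (lowest first):
  (empty)

Derivation:
After op 1 [order #1] limit_buy(price=105, qty=6): fills=none; bids=[#1:6@105] asks=[-]
After op 2 [order #2] limit_buy(price=99, qty=2): fills=none; bids=[#1:6@105 #2:2@99] asks=[-]
After op 3 [order #3] limit_sell(price=95, qty=6): fills=#1x#3:6@105; bids=[#2:2@99] asks=[-]
After op 4 [order #4] limit_buy(price=102, qty=4): fills=none; bids=[#4:4@102 #2:2@99] asks=[-]
After op 5 [order #5] limit_buy(price=101, qty=8): fills=none; bids=[#4:4@102 #5:8@101 #2:2@99] asks=[-]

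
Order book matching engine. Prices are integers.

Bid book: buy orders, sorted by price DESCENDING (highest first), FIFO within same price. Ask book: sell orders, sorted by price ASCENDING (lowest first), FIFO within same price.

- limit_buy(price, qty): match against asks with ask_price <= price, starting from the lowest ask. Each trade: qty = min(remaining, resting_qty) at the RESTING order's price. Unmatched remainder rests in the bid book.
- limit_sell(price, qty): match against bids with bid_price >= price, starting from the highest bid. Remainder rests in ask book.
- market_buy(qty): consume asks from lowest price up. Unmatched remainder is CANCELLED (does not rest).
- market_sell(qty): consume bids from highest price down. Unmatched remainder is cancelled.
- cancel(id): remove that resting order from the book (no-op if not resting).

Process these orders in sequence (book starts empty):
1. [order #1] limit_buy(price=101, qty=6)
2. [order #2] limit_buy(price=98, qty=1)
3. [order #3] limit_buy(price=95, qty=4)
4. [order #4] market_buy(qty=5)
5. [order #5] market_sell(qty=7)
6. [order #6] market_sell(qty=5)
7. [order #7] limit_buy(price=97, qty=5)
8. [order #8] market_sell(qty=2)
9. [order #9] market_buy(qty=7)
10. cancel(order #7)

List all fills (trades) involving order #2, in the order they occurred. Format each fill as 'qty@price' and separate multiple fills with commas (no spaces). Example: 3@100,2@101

Answer: 1@98

Derivation:
After op 1 [order #1] limit_buy(price=101, qty=6): fills=none; bids=[#1:6@101] asks=[-]
After op 2 [order #2] limit_buy(price=98, qty=1): fills=none; bids=[#1:6@101 #2:1@98] asks=[-]
After op 3 [order #3] limit_buy(price=95, qty=4): fills=none; bids=[#1:6@101 #2:1@98 #3:4@95] asks=[-]
After op 4 [order #4] market_buy(qty=5): fills=none; bids=[#1:6@101 #2:1@98 #3:4@95] asks=[-]
After op 5 [order #5] market_sell(qty=7): fills=#1x#5:6@101 #2x#5:1@98; bids=[#3:4@95] asks=[-]
After op 6 [order #6] market_sell(qty=5): fills=#3x#6:4@95; bids=[-] asks=[-]
After op 7 [order #7] limit_buy(price=97, qty=5): fills=none; bids=[#7:5@97] asks=[-]
After op 8 [order #8] market_sell(qty=2): fills=#7x#8:2@97; bids=[#7:3@97] asks=[-]
After op 9 [order #9] market_buy(qty=7): fills=none; bids=[#7:3@97] asks=[-]
After op 10 cancel(order #7): fills=none; bids=[-] asks=[-]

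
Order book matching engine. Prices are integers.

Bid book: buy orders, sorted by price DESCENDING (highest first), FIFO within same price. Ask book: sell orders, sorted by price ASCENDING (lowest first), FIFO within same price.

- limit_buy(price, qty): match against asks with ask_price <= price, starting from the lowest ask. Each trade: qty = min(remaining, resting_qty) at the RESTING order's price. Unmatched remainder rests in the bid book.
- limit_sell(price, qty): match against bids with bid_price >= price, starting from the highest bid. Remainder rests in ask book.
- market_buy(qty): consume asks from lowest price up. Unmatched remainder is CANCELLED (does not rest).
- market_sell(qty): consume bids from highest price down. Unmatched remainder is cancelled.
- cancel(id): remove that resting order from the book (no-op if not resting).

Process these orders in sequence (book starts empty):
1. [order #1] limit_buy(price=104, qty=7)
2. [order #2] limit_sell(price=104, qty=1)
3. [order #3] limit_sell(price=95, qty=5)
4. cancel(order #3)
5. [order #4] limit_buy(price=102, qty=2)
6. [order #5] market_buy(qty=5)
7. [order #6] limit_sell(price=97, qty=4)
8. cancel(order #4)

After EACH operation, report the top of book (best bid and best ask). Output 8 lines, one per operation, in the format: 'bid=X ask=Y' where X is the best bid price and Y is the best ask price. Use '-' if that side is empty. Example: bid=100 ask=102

Answer: bid=104 ask=-
bid=104 ask=-
bid=104 ask=-
bid=104 ask=-
bid=104 ask=-
bid=104 ask=-
bid=- ask=97
bid=- ask=97

Derivation:
After op 1 [order #1] limit_buy(price=104, qty=7): fills=none; bids=[#1:7@104] asks=[-]
After op 2 [order #2] limit_sell(price=104, qty=1): fills=#1x#2:1@104; bids=[#1:6@104] asks=[-]
After op 3 [order #3] limit_sell(price=95, qty=5): fills=#1x#3:5@104; bids=[#1:1@104] asks=[-]
After op 4 cancel(order #3): fills=none; bids=[#1:1@104] asks=[-]
After op 5 [order #4] limit_buy(price=102, qty=2): fills=none; bids=[#1:1@104 #4:2@102] asks=[-]
After op 6 [order #5] market_buy(qty=5): fills=none; bids=[#1:1@104 #4:2@102] asks=[-]
After op 7 [order #6] limit_sell(price=97, qty=4): fills=#1x#6:1@104 #4x#6:2@102; bids=[-] asks=[#6:1@97]
After op 8 cancel(order #4): fills=none; bids=[-] asks=[#6:1@97]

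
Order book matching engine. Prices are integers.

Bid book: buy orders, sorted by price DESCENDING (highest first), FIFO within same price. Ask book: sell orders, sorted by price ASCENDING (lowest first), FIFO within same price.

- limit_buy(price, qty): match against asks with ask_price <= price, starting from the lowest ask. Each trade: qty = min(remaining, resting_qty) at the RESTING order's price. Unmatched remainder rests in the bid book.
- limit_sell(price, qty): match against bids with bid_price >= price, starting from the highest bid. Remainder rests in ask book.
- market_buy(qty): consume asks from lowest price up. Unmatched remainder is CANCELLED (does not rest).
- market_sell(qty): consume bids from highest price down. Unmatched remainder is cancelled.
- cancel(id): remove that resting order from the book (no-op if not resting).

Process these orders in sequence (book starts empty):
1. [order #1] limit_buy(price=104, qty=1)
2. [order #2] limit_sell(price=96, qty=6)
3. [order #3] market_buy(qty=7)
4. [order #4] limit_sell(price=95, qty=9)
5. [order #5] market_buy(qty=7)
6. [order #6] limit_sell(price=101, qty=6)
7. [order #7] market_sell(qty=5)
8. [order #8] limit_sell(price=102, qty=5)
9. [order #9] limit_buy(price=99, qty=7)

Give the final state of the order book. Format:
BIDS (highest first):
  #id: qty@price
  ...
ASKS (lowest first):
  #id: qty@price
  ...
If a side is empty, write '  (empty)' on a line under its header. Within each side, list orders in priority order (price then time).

Answer: BIDS (highest first):
  #9: 5@99
ASKS (lowest first):
  #6: 6@101
  #8: 5@102

Derivation:
After op 1 [order #1] limit_buy(price=104, qty=1): fills=none; bids=[#1:1@104] asks=[-]
After op 2 [order #2] limit_sell(price=96, qty=6): fills=#1x#2:1@104; bids=[-] asks=[#2:5@96]
After op 3 [order #3] market_buy(qty=7): fills=#3x#2:5@96; bids=[-] asks=[-]
After op 4 [order #4] limit_sell(price=95, qty=9): fills=none; bids=[-] asks=[#4:9@95]
After op 5 [order #5] market_buy(qty=7): fills=#5x#4:7@95; bids=[-] asks=[#4:2@95]
After op 6 [order #6] limit_sell(price=101, qty=6): fills=none; bids=[-] asks=[#4:2@95 #6:6@101]
After op 7 [order #7] market_sell(qty=5): fills=none; bids=[-] asks=[#4:2@95 #6:6@101]
After op 8 [order #8] limit_sell(price=102, qty=5): fills=none; bids=[-] asks=[#4:2@95 #6:6@101 #8:5@102]
After op 9 [order #9] limit_buy(price=99, qty=7): fills=#9x#4:2@95; bids=[#9:5@99] asks=[#6:6@101 #8:5@102]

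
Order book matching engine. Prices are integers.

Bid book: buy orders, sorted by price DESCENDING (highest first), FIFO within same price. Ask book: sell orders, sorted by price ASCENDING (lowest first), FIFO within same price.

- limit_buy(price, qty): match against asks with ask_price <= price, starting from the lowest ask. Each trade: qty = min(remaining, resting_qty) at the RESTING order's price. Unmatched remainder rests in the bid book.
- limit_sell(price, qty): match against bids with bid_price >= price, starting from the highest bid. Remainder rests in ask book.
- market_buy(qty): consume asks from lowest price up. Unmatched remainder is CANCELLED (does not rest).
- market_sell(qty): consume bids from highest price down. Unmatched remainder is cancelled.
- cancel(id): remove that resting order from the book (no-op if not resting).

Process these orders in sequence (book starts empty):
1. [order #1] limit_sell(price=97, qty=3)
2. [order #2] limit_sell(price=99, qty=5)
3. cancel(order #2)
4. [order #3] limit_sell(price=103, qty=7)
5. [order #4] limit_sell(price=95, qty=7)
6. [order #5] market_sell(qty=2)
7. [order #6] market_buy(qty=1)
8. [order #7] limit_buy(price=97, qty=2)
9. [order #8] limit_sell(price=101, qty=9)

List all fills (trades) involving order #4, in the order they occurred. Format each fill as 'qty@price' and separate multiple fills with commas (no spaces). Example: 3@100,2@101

Answer: 1@95,2@95

Derivation:
After op 1 [order #1] limit_sell(price=97, qty=3): fills=none; bids=[-] asks=[#1:3@97]
After op 2 [order #2] limit_sell(price=99, qty=5): fills=none; bids=[-] asks=[#1:3@97 #2:5@99]
After op 3 cancel(order #2): fills=none; bids=[-] asks=[#1:3@97]
After op 4 [order #3] limit_sell(price=103, qty=7): fills=none; bids=[-] asks=[#1:3@97 #3:7@103]
After op 5 [order #4] limit_sell(price=95, qty=7): fills=none; bids=[-] asks=[#4:7@95 #1:3@97 #3:7@103]
After op 6 [order #5] market_sell(qty=2): fills=none; bids=[-] asks=[#4:7@95 #1:3@97 #3:7@103]
After op 7 [order #6] market_buy(qty=1): fills=#6x#4:1@95; bids=[-] asks=[#4:6@95 #1:3@97 #3:7@103]
After op 8 [order #7] limit_buy(price=97, qty=2): fills=#7x#4:2@95; bids=[-] asks=[#4:4@95 #1:3@97 #3:7@103]
After op 9 [order #8] limit_sell(price=101, qty=9): fills=none; bids=[-] asks=[#4:4@95 #1:3@97 #8:9@101 #3:7@103]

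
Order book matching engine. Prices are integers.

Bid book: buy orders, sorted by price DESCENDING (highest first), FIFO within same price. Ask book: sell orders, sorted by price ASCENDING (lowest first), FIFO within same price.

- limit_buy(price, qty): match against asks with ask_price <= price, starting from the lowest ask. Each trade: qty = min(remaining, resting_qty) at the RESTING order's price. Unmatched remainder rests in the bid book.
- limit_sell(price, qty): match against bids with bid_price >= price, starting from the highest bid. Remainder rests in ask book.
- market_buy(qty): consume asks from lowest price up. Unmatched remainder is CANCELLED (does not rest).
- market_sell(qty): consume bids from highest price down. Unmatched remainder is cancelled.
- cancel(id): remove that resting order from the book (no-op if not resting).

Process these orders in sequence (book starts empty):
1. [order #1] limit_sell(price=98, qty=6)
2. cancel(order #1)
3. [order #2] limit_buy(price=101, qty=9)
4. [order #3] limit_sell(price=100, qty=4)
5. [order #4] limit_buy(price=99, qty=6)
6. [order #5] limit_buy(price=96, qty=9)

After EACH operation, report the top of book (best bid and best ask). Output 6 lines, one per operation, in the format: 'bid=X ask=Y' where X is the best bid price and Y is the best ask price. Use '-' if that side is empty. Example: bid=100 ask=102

After op 1 [order #1] limit_sell(price=98, qty=6): fills=none; bids=[-] asks=[#1:6@98]
After op 2 cancel(order #1): fills=none; bids=[-] asks=[-]
After op 3 [order #2] limit_buy(price=101, qty=9): fills=none; bids=[#2:9@101] asks=[-]
After op 4 [order #3] limit_sell(price=100, qty=4): fills=#2x#3:4@101; bids=[#2:5@101] asks=[-]
After op 5 [order #4] limit_buy(price=99, qty=6): fills=none; bids=[#2:5@101 #4:6@99] asks=[-]
After op 6 [order #5] limit_buy(price=96, qty=9): fills=none; bids=[#2:5@101 #4:6@99 #5:9@96] asks=[-]

Answer: bid=- ask=98
bid=- ask=-
bid=101 ask=-
bid=101 ask=-
bid=101 ask=-
bid=101 ask=-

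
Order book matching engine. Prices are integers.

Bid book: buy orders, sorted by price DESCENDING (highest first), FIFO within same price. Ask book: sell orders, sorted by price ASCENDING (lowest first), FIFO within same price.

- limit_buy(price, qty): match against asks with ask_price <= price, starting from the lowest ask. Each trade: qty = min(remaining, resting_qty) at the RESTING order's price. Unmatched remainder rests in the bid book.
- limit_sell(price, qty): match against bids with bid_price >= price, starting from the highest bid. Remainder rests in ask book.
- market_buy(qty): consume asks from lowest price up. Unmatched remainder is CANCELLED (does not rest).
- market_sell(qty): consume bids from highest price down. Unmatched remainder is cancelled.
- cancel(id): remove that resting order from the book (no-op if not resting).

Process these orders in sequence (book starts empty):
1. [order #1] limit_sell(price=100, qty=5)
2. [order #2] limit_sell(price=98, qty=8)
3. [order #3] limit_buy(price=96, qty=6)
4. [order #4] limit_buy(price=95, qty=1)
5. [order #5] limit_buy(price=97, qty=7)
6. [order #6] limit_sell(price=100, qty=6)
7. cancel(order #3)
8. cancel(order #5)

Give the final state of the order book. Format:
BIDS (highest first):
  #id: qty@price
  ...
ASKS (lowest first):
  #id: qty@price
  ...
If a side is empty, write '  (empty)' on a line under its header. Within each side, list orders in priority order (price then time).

Answer: BIDS (highest first):
  #4: 1@95
ASKS (lowest first):
  #2: 8@98
  #1: 5@100
  #6: 6@100

Derivation:
After op 1 [order #1] limit_sell(price=100, qty=5): fills=none; bids=[-] asks=[#1:5@100]
After op 2 [order #2] limit_sell(price=98, qty=8): fills=none; bids=[-] asks=[#2:8@98 #1:5@100]
After op 3 [order #3] limit_buy(price=96, qty=6): fills=none; bids=[#3:6@96] asks=[#2:8@98 #1:5@100]
After op 4 [order #4] limit_buy(price=95, qty=1): fills=none; bids=[#3:6@96 #4:1@95] asks=[#2:8@98 #1:5@100]
After op 5 [order #5] limit_buy(price=97, qty=7): fills=none; bids=[#5:7@97 #3:6@96 #4:1@95] asks=[#2:8@98 #1:5@100]
After op 6 [order #6] limit_sell(price=100, qty=6): fills=none; bids=[#5:7@97 #3:6@96 #4:1@95] asks=[#2:8@98 #1:5@100 #6:6@100]
After op 7 cancel(order #3): fills=none; bids=[#5:7@97 #4:1@95] asks=[#2:8@98 #1:5@100 #6:6@100]
After op 8 cancel(order #5): fills=none; bids=[#4:1@95] asks=[#2:8@98 #1:5@100 #6:6@100]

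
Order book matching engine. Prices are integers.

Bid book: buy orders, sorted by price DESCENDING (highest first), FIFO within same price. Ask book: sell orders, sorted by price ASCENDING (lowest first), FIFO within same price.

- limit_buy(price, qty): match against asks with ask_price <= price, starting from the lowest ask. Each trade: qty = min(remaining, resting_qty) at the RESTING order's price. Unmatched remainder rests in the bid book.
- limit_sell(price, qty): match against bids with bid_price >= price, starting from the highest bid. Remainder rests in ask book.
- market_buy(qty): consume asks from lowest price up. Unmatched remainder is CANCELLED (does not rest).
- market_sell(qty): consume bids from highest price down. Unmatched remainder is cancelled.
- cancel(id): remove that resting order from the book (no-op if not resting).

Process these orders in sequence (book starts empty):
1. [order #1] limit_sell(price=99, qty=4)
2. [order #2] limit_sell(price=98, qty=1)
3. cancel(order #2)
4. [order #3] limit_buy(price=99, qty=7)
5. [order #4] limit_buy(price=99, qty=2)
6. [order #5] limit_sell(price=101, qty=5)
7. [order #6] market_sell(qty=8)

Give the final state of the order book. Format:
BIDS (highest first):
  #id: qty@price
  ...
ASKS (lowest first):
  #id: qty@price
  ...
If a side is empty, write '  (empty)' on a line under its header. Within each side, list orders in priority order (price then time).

After op 1 [order #1] limit_sell(price=99, qty=4): fills=none; bids=[-] asks=[#1:4@99]
After op 2 [order #2] limit_sell(price=98, qty=1): fills=none; bids=[-] asks=[#2:1@98 #1:4@99]
After op 3 cancel(order #2): fills=none; bids=[-] asks=[#1:4@99]
After op 4 [order #3] limit_buy(price=99, qty=7): fills=#3x#1:4@99; bids=[#3:3@99] asks=[-]
After op 5 [order #4] limit_buy(price=99, qty=2): fills=none; bids=[#3:3@99 #4:2@99] asks=[-]
After op 6 [order #5] limit_sell(price=101, qty=5): fills=none; bids=[#3:3@99 #4:2@99] asks=[#5:5@101]
After op 7 [order #6] market_sell(qty=8): fills=#3x#6:3@99 #4x#6:2@99; bids=[-] asks=[#5:5@101]

Answer: BIDS (highest first):
  (empty)
ASKS (lowest first):
  #5: 5@101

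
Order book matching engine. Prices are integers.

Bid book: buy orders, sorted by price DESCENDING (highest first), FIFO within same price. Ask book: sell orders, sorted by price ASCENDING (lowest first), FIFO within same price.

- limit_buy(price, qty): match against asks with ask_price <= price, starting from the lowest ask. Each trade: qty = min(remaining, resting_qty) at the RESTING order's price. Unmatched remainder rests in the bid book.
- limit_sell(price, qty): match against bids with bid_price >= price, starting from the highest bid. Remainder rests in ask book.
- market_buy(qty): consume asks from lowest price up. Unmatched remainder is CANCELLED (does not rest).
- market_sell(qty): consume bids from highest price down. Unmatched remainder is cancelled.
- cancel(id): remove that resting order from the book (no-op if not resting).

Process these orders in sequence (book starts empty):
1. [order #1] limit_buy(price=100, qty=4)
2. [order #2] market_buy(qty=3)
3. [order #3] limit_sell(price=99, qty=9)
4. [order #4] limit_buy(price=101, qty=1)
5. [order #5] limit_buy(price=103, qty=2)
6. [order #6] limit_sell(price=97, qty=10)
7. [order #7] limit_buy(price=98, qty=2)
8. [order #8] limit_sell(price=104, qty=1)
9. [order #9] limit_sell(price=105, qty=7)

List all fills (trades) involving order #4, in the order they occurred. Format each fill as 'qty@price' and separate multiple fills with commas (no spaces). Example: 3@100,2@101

Answer: 1@99

Derivation:
After op 1 [order #1] limit_buy(price=100, qty=4): fills=none; bids=[#1:4@100] asks=[-]
After op 2 [order #2] market_buy(qty=3): fills=none; bids=[#1:4@100] asks=[-]
After op 3 [order #3] limit_sell(price=99, qty=9): fills=#1x#3:4@100; bids=[-] asks=[#3:5@99]
After op 4 [order #4] limit_buy(price=101, qty=1): fills=#4x#3:1@99; bids=[-] asks=[#3:4@99]
After op 5 [order #5] limit_buy(price=103, qty=2): fills=#5x#3:2@99; bids=[-] asks=[#3:2@99]
After op 6 [order #6] limit_sell(price=97, qty=10): fills=none; bids=[-] asks=[#6:10@97 #3:2@99]
After op 7 [order #7] limit_buy(price=98, qty=2): fills=#7x#6:2@97; bids=[-] asks=[#6:8@97 #3:2@99]
After op 8 [order #8] limit_sell(price=104, qty=1): fills=none; bids=[-] asks=[#6:8@97 #3:2@99 #8:1@104]
After op 9 [order #9] limit_sell(price=105, qty=7): fills=none; bids=[-] asks=[#6:8@97 #3:2@99 #8:1@104 #9:7@105]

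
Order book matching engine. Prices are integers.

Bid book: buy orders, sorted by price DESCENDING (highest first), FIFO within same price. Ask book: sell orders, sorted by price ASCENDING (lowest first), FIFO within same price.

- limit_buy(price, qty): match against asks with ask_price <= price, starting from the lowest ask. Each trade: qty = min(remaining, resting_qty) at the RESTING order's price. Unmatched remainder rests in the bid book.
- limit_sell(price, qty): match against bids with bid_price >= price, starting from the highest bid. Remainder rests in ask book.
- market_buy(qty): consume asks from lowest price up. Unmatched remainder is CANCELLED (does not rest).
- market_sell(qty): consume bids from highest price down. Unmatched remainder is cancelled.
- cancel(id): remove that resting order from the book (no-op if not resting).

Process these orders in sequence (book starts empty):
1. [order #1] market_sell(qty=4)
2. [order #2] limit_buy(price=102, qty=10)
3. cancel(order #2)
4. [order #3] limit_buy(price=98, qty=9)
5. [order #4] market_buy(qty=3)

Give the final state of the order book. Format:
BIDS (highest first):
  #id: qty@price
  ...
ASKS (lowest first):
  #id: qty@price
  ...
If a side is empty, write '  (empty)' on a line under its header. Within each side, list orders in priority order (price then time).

After op 1 [order #1] market_sell(qty=4): fills=none; bids=[-] asks=[-]
After op 2 [order #2] limit_buy(price=102, qty=10): fills=none; bids=[#2:10@102] asks=[-]
After op 3 cancel(order #2): fills=none; bids=[-] asks=[-]
After op 4 [order #3] limit_buy(price=98, qty=9): fills=none; bids=[#3:9@98] asks=[-]
After op 5 [order #4] market_buy(qty=3): fills=none; bids=[#3:9@98] asks=[-]

Answer: BIDS (highest first):
  #3: 9@98
ASKS (lowest first):
  (empty)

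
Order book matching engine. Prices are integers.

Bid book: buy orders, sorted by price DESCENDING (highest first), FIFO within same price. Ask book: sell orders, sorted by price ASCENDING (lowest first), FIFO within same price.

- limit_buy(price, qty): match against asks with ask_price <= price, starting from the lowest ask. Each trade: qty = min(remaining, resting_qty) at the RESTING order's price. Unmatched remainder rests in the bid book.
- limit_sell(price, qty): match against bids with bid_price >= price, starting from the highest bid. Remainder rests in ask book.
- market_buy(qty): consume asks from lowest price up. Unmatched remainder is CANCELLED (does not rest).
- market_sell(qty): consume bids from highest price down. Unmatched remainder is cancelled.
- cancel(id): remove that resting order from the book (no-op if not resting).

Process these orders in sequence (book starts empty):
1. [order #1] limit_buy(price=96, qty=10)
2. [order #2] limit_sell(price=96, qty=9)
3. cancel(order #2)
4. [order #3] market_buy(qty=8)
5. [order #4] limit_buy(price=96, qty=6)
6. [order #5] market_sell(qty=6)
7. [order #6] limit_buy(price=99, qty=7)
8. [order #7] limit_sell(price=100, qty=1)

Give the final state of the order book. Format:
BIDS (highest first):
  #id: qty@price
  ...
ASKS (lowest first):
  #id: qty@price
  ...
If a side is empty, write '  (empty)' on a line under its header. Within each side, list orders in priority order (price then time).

After op 1 [order #1] limit_buy(price=96, qty=10): fills=none; bids=[#1:10@96] asks=[-]
After op 2 [order #2] limit_sell(price=96, qty=9): fills=#1x#2:9@96; bids=[#1:1@96] asks=[-]
After op 3 cancel(order #2): fills=none; bids=[#1:1@96] asks=[-]
After op 4 [order #3] market_buy(qty=8): fills=none; bids=[#1:1@96] asks=[-]
After op 5 [order #4] limit_buy(price=96, qty=6): fills=none; bids=[#1:1@96 #4:6@96] asks=[-]
After op 6 [order #5] market_sell(qty=6): fills=#1x#5:1@96 #4x#5:5@96; bids=[#4:1@96] asks=[-]
After op 7 [order #6] limit_buy(price=99, qty=7): fills=none; bids=[#6:7@99 #4:1@96] asks=[-]
After op 8 [order #7] limit_sell(price=100, qty=1): fills=none; bids=[#6:7@99 #4:1@96] asks=[#7:1@100]

Answer: BIDS (highest first):
  #6: 7@99
  #4: 1@96
ASKS (lowest first):
  #7: 1@100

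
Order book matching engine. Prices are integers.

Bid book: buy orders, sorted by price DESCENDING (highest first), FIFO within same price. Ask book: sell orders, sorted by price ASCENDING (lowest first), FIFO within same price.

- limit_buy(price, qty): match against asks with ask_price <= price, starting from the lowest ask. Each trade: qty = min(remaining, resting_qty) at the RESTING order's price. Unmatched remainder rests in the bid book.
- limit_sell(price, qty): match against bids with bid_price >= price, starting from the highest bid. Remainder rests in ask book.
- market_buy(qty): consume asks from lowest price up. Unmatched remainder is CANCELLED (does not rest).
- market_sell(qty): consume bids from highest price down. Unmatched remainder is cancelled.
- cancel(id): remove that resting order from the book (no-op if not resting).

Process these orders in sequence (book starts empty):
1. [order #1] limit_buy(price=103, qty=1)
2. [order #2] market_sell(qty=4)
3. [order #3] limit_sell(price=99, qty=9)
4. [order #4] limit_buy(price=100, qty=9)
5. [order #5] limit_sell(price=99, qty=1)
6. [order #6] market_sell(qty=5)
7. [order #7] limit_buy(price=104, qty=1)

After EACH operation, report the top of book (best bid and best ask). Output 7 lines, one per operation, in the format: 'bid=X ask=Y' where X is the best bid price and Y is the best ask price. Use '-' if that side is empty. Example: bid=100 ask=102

Answer: bid=103 ask=-
bid=- ask=-
bid=- ask=99
bid=- ask=-
bid=- ask=99
bid=- ask=99
bid=- ask=-

Derivation:
After op 1 [order #1] limit_buy(price=103, qty=1): fills=none; bids=[#1:1@103] asks=[-]
After op 2 [order #2] market_sell(qty=4): fills=#1x#2:1@103; bids=[-] asks=[-]
After op 3 [order #3] limit_sell(price=99, qty=9): fills=none; bids=[-] asks=[#3:9@99]
After op 4 [order #4] limit_buy(price=100, qty=9): fills=#4x#3:9@99; bids=[-] asks=[-]
After op 5 [order #5] limit_sell(price=99, qty=1): fills=none; bids=[-] asks=[#5:1@99]
After op 6 [order #6] market_sell(qty=5): fills=none; bids=[-] asks=[#5:1@99]
After op 7 [order #7] limit_buy(price=104, qty=1): fills=#7x#5:1@99; bids=[-] asks=[-]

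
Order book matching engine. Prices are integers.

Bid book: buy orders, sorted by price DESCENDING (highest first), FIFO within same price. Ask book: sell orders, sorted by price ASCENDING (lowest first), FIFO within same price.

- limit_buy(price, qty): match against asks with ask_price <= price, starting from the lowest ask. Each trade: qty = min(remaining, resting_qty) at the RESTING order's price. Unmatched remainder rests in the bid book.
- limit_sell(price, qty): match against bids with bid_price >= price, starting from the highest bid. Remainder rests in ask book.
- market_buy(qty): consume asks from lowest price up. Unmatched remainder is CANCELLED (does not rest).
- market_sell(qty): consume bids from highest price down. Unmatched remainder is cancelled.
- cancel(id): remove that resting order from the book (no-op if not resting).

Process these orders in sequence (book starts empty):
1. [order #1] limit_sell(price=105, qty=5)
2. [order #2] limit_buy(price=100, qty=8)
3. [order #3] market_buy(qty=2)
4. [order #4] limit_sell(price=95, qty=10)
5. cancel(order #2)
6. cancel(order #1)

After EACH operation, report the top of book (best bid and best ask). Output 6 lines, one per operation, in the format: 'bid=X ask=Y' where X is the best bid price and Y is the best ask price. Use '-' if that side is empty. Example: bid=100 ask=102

Answer: bid=- ask=105
bid=100 ask=105
bid=100 ask=105
bid=- ask=95
bid=- ask=95
bid=- ask=95

Derivation:
After op 1 [order #1] limit_sell(price=105, qty=5): fills=none; bids=[-] asks=[#1:5@105]
After op 2 [order #2] limit_buy(price=100, qty=8): fills=none; bids=[#2:8@100] asks=[#1:5@105]
After op 3 [order #3] market_buy(qty=2): fills=#3x#1:2@105; bids=[#2:8@100] asks=[#1:3@105]
After op 4 [order #4] limit_sell(price=95, qty=10): fills=#2x#4:8@100; bids=[-] asks=[#4:2@95 #1:3@105]
After op 5 cancel(order #2): fills=none; bids=[-] asks=[#4:2@95 #1:3@105]
After op 6 cancel(order #1): fills=none; bids=[-] asks=[#4:2@95]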